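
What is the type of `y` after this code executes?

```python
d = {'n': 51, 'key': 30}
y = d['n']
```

Accessing dict[str, int] with key 'n' returns int value 51

int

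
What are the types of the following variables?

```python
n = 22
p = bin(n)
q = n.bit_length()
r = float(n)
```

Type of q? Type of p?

int.bit_length() returns int; bin() returns str

int, str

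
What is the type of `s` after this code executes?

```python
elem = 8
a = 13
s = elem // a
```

int // int returns int (8 // 13 = 0)

int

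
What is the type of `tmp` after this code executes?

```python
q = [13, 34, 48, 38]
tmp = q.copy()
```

list.copy() returns list

list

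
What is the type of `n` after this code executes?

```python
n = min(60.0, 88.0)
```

min() of floats returns float

float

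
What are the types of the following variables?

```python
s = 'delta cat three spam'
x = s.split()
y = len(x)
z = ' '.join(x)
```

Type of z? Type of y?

str.join() returns str; len() returns int

str, int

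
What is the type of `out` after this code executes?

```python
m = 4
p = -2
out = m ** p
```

int ** negative int returns float

float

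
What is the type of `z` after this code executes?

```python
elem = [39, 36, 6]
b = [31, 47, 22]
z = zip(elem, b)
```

zip() returns a zip iterator object

zip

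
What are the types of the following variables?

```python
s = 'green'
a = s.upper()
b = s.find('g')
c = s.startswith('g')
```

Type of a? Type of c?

str.upper() returns str; str.startswith() returns bool

str, bool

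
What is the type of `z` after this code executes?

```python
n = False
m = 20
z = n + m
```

bool + int returns int (False is 0, so 0 + 20 = 20)

int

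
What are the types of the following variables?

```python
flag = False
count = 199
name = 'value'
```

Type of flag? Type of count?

flag is bool; count is int

bool, int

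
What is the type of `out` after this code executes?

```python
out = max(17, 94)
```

max() of ints returns int

int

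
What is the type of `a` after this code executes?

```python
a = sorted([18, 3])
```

sorted() always returns list

list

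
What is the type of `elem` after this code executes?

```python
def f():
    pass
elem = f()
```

A function with no return statement returns None

NoneType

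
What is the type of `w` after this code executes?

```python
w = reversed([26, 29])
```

reversed() on a list returns a list_reverseiterator

list_reverseiterator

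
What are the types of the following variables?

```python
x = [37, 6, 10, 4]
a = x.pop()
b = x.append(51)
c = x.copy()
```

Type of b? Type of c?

list.append() returns None; list.copy() returns list

NoneType, list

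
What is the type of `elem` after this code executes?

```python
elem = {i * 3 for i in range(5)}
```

A set comprehension {expr for x in iterable} produces a set

set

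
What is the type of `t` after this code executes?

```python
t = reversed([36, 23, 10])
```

reversed() on a list returns a list_reverseiterator

list_reverseiterator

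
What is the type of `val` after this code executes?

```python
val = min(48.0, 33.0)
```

min() of floats returns float

float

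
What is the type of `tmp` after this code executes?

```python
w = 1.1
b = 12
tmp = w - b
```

float - int returns float (1.1 - 12 = -10.9)

float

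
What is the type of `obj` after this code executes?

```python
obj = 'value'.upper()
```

str.upper() returns str

str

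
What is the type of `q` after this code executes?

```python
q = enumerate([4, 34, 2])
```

enumerate() returns an enumerate iterator object

enumerate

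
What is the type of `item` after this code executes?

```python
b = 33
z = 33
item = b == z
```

Equality comparison returns bool

bool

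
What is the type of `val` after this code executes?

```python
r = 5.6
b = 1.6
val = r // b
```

float // float returns float (floor division preserves float type)

float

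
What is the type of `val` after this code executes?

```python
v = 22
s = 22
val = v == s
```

Equality comparison returns bool

bool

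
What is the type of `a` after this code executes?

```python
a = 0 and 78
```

'and' returns the first falsy value (0, which is int)

int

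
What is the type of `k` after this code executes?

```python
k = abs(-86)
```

abs() of int returns int

int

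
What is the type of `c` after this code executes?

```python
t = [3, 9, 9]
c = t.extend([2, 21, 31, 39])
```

list.extend() returns None

NoneType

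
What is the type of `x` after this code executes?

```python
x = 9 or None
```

'or' returns first truthy value (9, int)

int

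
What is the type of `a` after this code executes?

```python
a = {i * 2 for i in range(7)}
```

A set comprehension {expr for x in iterable} produces a set

set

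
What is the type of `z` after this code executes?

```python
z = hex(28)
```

hex() returns str representation

str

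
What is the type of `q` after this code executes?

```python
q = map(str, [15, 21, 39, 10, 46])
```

map() returns a map iterator object

map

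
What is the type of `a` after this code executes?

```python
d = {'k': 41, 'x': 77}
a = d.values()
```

.values() returns a dict_values view object

dict_values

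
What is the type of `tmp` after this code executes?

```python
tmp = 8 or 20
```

'or' returns the first truthy value (8, which is int)

int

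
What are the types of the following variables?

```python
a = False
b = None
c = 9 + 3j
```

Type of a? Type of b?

a is bool; b is NoneType

bool, NoneType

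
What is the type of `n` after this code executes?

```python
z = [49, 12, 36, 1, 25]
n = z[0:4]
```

Slicing a list always returns a list

list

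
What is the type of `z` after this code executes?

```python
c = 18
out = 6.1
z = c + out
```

int + float returns float (18 + 6.1 = 24.1)

float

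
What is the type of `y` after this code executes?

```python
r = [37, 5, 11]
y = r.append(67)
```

list.append() returns None (mutates in place)

NoneType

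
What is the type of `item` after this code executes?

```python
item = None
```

None has type NoneType

NoneType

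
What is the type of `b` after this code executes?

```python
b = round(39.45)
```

round() with no ndigits arg returns int

int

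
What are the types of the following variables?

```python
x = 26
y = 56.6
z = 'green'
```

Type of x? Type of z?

x is int; z is str

int, str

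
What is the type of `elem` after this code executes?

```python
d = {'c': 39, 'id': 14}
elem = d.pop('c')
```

dict.pop() returns the value (int)

int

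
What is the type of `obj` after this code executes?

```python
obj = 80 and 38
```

'and' returns the last value when all truthy (38, which is int)

int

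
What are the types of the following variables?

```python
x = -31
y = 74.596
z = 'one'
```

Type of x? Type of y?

x is int; y is float

int, float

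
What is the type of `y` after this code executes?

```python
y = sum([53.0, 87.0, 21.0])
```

sum() of floats returns float

float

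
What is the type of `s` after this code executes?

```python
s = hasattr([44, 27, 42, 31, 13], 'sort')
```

hasattr() returns bool

bool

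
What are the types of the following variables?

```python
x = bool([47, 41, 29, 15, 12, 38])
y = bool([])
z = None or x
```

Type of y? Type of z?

bool() returns bool; None or <bool> returns the bool

bool, bool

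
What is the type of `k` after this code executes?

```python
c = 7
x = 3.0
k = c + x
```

int + float returns float (7 + 3.0 = 10.0)

float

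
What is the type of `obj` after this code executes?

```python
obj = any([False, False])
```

any() returns bool

bool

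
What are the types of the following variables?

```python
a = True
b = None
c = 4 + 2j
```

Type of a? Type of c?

a is bool; c is complex

bool, complex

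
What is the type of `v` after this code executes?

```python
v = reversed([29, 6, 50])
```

reversed() on a list returns a list_reverseiterator

list_reverseiterator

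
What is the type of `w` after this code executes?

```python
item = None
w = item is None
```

'is' comparison returns bool

bool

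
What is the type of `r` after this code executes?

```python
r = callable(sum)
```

callable() returns bool

bool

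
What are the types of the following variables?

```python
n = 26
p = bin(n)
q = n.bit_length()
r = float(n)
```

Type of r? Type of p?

float() returns float; bin() returns str

float, str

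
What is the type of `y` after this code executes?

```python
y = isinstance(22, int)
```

isinstance() returns bool

bool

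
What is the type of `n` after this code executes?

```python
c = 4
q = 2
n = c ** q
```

int ** positive int returns int (4 ** 2 = 16)

int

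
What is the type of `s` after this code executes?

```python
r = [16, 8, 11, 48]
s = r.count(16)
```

list.count() returns int

int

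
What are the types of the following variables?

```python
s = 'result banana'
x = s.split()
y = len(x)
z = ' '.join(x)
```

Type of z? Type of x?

str.join() returns str; str.split() returns list

str, list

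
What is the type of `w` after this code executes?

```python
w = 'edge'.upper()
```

str.upper() returns str

str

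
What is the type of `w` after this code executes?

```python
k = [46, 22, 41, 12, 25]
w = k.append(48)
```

list.append() returns None (mutates in place)

NoneType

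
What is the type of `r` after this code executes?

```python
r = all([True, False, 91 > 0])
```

all() returns bool

bool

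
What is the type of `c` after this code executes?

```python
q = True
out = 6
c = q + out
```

bool + int returns int (True is 1, so 1 + 6 = 7)

int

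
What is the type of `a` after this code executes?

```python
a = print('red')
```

print() returns None

NoneType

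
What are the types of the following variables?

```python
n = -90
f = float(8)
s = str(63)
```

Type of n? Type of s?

n is int; s is str

int, str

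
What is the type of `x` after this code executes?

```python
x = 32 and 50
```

'and' returns the last value when all truthy (50, which is int)

int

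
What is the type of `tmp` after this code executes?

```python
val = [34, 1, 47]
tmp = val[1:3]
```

Slicing a list always returns a list

list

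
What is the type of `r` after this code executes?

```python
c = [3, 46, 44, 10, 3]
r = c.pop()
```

list.pop() returns the popped element (int here)

int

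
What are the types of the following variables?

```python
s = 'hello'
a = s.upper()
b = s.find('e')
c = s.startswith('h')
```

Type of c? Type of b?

str.startswith() returns bool; str.find() returns int

bool, int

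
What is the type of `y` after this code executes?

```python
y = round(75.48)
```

round() with no ndigits arg returns int

int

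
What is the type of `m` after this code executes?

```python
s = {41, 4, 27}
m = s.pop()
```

Popping from a set of ints returns int

int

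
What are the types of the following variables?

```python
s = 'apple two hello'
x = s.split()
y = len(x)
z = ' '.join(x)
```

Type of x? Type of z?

str.split() returns list; str.join() returns str

list, str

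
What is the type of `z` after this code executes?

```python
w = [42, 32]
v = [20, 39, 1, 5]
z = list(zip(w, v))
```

list(zip(...)) returns a list of tuples

list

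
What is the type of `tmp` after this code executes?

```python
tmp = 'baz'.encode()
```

str.encode() returns bytes

bytes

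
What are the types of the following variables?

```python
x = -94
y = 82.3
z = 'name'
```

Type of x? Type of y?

x is int; y is float

int, float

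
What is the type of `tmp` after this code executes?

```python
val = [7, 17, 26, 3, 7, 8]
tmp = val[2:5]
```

Slicing a list always returns a list

list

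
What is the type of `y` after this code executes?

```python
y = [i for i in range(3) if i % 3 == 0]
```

A list comprehension [...] produces a list

list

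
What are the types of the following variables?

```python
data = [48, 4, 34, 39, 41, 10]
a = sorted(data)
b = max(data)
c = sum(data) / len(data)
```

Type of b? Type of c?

max of ints returns int; int / int returns float

int, float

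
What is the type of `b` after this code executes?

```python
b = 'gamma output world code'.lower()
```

str.lower() returns str

str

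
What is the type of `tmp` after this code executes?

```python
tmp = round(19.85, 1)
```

round() with ndigits arg returns float

float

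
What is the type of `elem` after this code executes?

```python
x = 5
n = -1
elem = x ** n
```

int ** negative int returns float

float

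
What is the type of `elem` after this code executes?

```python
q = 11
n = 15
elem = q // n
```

int // int returns int (11 // 15 = 0)

int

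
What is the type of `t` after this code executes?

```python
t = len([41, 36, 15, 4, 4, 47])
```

len() always returns int

int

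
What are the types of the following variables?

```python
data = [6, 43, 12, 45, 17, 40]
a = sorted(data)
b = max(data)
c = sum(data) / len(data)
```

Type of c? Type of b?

int / int returns float; max of ints returns int

float, int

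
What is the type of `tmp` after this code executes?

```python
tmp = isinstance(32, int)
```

isinstance() returns bool

bool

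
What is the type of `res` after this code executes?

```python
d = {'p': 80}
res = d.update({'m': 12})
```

dict.update() returns None

NoneType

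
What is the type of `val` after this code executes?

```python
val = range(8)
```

range() returns a range object

range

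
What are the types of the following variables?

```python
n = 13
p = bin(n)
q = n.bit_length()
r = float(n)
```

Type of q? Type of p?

int.bit_length() returns int; bin() returns str

int, str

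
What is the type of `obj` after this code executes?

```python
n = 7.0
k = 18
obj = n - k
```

float - int returns float (7.0 - 18 = -11.0)

float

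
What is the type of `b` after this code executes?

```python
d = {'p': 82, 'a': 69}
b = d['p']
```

Accessing dict[str, int] with key 'p' returns int value 82

int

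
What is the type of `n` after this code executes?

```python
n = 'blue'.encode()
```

str.encode() returns bytes

bytes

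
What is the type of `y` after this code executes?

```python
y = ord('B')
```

ord() returns int (Unicode code point)

int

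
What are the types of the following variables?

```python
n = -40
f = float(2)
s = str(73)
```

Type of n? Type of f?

n is int; f is float

int, float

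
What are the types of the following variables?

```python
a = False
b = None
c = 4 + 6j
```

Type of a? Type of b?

a is bool; b is NoneType

bool, NoneType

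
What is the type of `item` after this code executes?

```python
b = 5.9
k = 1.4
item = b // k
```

float // float returns float (floor division preserves float type)

float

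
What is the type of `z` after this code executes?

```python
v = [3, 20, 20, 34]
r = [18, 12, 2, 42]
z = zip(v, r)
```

zip() returns a zip iterator object

zip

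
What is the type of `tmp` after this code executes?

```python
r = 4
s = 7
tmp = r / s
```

int / int always returns float in Python 3 (4 / 7 = 0.571429)

float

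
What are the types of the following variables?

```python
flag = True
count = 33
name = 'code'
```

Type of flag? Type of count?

flag is bool; count is int

bool, int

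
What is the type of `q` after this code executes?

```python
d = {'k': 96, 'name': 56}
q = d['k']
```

Accessing dict[str, int] with key 'k' returns int value 96

int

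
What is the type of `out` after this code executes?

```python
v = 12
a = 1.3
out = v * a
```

int * float returns float (12 * 1.3 = 15.6)

float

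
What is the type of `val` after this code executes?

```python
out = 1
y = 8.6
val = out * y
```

int * float returns float (1 * 8.6 = 8.6)

float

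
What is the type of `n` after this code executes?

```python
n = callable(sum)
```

callable() returns bool

bool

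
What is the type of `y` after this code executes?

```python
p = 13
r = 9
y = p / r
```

int / int always returns float in Python 3 (13 / 9 = 1.44444)

float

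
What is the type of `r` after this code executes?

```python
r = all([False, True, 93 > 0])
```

all() returns bool

bool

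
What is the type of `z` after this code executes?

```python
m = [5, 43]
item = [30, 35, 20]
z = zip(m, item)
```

zip() returns a zip iterator object

zip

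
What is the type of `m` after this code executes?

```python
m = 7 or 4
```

'or' returns the first truthy value (7, which is int)

int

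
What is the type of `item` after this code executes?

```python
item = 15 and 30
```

'and' returns the last value when all truthy (30, which is int)

int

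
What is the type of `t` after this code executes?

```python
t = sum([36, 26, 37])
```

sum() of ints returns int

int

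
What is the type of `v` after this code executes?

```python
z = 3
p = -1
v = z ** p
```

int ** negative int returns float

float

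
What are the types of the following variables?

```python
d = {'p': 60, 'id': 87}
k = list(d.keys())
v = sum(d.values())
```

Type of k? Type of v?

list(...) returns list; sum of int values returns int

list, int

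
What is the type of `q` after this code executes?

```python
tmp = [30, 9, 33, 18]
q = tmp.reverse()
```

list.reverse() returns None

NoneType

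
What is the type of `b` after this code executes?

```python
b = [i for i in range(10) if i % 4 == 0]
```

A list comprehension [...] produces a list

list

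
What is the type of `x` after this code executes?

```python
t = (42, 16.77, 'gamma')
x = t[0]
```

Index 0 of tuple is 42 which is int

int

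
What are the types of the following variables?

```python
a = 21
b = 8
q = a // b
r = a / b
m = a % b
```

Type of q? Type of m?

int // int returns int; int % int returns int

int, int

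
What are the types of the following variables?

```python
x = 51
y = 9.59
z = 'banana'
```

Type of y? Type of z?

y is float; z is str

float, str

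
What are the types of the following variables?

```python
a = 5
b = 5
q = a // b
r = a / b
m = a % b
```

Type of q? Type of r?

int // int returns int; int / int returns float

int, float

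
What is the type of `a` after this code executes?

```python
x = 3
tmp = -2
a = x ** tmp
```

int ** negative int returns float

float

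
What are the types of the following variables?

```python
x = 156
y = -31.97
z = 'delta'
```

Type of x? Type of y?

x is int; y is float

int, float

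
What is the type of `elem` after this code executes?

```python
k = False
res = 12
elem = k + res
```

bool + int returns int (False is 0, so 0 + 12 = 12)

int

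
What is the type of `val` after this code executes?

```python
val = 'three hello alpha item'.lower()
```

str.lower() returns str

str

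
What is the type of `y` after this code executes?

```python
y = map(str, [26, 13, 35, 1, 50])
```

map() returns a map iterator object

map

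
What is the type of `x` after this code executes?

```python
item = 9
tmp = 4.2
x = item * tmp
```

int * float returns float (9 * 4.2 = 37.8)

float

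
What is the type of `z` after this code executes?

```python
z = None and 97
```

'and' returns first falsy value (None)

NoneType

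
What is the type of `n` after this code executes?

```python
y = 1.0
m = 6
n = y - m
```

float - int returns float (1.0 - 6 = -5.0)

float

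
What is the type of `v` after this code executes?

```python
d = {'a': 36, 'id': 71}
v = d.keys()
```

.keys() returns a dict_keys view object

dict_keys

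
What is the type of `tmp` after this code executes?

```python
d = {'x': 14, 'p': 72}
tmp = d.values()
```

.values() returns a dict_values view object

dict_values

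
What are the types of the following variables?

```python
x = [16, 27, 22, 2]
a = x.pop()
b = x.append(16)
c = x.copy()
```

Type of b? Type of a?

list.append() returns None; list.pop() returns the element (int)

NoneType, int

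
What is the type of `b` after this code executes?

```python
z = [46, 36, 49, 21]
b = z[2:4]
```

Slicing a list always returns a list

list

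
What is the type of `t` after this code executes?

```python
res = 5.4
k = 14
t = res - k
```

float - int returns float (5.4 - 14 = -8.6)

float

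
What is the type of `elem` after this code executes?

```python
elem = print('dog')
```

print() returns None

NoneType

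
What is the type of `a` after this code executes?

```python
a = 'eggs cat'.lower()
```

str.lower() returns str

str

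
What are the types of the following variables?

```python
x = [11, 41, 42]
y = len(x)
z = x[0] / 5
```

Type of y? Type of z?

len() returns int; int / int returns float

int, float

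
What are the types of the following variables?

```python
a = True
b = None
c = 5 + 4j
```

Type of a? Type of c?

a is bool; c is complex

bool, complex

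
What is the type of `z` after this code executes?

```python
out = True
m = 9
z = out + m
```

bool + int returns int (True is 1, so 1 + 9 = 10)

int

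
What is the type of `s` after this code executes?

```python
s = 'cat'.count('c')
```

str.count() returns int

int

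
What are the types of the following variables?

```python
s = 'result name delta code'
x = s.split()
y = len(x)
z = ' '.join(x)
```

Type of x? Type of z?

str.split() returns list; str.join() returns str

list, str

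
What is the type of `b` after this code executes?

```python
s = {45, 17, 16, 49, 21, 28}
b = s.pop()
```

Popping from a set of ints returns int

int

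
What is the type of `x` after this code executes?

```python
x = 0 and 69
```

'and' returns the first falsy value (0, which is int)

int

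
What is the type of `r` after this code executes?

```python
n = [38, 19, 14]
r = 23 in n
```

'in' operator returns bool

bool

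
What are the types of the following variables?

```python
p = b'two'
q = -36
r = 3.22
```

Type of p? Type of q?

p is bytes; q is int

bytes, int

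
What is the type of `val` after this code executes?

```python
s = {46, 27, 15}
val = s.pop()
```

Popping from a set of ints returns int

int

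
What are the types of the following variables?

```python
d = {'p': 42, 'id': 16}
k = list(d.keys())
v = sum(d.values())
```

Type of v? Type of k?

sum of int values returns int; list(...) returns list

int, list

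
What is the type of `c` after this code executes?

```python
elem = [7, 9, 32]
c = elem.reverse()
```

list.reverse() returns None

NoneType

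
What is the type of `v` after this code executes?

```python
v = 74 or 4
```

'or' returns the first truthy value (74, which is int)

int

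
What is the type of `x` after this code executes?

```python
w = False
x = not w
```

'not' always returns bool

bool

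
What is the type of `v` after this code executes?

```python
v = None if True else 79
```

Ternary: condition is True, if branch (None) taken → NoneType

NoneType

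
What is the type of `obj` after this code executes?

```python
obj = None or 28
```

'or' with None returns the other value (28, int)

int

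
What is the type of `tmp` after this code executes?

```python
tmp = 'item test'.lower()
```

str.lower() returns str

str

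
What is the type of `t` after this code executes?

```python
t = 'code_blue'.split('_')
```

str.split() returns list

list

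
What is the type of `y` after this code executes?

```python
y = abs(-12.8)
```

abs() of float returns float

float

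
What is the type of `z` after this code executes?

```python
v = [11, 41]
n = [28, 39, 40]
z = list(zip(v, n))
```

list(zip(...)) returns a list of tuples

list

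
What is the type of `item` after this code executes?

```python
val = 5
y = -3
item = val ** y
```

int ** negative int returns float

float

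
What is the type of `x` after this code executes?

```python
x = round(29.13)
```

round() with no ndigits arg returns int

int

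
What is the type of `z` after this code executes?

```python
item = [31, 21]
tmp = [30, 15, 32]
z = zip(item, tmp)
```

zip() returns a zip iterator object

zip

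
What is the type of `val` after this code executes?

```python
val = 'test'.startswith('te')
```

str.startswith() returns bool

bool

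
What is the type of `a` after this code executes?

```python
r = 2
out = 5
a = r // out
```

int // int returns int (2 // 5 = 0)

int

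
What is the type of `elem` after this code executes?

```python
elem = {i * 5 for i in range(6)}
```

A set comprehension {expr for x in iterable} produces a set

set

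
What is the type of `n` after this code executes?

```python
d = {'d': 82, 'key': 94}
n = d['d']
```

Accessing dict[str, int] with key 'd' returns int value 82

int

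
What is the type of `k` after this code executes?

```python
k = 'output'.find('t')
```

str.find() returns int (index, or -1)

int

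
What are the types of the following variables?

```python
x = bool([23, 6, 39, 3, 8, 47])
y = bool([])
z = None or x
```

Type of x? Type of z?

bool() returns bool; None or <bool> returns the bool

bool, bool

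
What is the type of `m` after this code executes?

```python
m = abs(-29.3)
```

abs() of float returns float

float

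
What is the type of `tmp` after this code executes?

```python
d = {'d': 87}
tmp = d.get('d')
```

dict.get() returns the value (int) when key is found

int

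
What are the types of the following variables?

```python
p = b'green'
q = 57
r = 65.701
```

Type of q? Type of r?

q is int; r is float

int, float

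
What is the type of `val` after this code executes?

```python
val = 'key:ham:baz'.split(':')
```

str.split() returns list

list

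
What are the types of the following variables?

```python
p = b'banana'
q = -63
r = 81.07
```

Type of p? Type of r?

p is bytes; r is float

bytes, float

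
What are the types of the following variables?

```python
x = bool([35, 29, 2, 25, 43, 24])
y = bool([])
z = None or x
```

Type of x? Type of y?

bool() returns bool; bool() returns bool

bool, bool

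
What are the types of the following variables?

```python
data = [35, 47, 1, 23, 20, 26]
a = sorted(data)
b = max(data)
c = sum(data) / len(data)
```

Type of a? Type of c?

sorted() returns list; int / int returns float

list, float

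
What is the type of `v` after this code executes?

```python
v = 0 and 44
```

'and' returns the first falsy value (0, which is int)

int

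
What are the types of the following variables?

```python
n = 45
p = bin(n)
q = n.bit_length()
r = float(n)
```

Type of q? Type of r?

int.bit_length() returns int; float() returns float

int, float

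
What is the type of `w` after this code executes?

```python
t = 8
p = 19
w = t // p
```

int // int returns int (8 // 19 = 0)

int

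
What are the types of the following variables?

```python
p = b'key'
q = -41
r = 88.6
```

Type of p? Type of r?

p is bytes; r is float

bytes, float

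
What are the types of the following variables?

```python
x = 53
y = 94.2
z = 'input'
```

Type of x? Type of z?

x is int; z is str

int, str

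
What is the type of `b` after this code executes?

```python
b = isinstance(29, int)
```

isinstance() returns bool

bool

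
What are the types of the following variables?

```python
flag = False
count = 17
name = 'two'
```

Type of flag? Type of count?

flag is bool; count is int

bool, int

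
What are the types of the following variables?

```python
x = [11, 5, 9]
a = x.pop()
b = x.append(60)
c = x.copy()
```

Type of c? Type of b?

list.copy() returns list; list.append() returns None

list, NoneType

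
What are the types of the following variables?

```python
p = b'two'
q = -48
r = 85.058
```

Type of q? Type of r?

q is int; r is float

int, float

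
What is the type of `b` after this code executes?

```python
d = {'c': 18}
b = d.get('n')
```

dict.get() returns None when key 'n' is not found and no default given

NoneType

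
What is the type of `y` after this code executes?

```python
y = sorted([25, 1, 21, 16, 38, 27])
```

sorted() always returns list

list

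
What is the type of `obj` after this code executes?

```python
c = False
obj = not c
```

'not' always returns bool

bool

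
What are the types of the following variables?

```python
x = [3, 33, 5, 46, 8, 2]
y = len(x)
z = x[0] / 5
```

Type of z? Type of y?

int / int returns float; len() returns int

float, int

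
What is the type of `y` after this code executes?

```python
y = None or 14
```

'or' with None returns the other value (14, int)

int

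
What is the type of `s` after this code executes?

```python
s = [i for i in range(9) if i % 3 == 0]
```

A list comprehension [...] produces a list

list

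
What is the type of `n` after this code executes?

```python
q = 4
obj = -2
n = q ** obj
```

int ** negative int returns float

float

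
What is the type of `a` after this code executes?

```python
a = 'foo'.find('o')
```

str.find() returns int (index, or -1)

int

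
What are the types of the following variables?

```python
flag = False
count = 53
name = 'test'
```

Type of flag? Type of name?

flag is bool; name is str

bool, str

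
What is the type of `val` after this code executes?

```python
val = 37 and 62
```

'and' returns the last value when all truthy (62, which is int)

int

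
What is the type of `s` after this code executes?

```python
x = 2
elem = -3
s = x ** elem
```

int ** negative int returns float

float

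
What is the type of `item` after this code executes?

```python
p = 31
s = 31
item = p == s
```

Equality comparison returns bool

bool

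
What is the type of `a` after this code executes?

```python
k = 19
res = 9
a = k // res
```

int // int returns int (19 // 9 = 2)

int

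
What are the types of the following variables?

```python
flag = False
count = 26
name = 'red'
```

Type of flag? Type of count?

flag is bool; count is int

bool, int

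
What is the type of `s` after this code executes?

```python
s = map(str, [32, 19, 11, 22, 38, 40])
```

map() returns a map iterator object

map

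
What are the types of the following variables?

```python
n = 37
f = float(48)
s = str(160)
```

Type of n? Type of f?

n is int; f is float

int, float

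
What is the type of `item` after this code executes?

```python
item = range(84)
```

range() returns a range object

range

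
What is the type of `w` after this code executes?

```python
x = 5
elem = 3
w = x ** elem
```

int ** positive int returns int (5 ** 3 = 125)

int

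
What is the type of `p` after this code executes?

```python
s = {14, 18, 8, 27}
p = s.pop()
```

Popping from a set of ints returns int

int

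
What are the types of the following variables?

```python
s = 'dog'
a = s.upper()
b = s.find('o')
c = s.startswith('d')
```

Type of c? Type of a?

str.startswith() returns bool; str.upper() returns str

bool, str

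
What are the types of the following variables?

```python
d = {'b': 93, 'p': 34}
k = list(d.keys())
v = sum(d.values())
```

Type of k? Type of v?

list(...) returns list; sum of int values returns int

list, int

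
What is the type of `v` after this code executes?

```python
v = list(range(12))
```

list(range(...)) returns list

list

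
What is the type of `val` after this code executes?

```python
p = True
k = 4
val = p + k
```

bool + int returns int (True is 1, so 1 + 4 = 5)

int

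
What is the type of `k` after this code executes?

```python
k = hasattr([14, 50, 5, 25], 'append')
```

hasattr() returns bool

bool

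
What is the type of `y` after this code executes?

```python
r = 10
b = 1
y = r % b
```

int % int returns int (10 % 1 = 0)

int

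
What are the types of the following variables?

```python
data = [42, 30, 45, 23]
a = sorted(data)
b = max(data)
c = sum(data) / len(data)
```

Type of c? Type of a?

int / int returns float; sorted() returns list

float, list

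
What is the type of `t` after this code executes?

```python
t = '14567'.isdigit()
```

str.isdigit() returns bool

bool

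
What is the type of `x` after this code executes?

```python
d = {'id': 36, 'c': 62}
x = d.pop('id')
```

dict.pop() returns the value (int)

int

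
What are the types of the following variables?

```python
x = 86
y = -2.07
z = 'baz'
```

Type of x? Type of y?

x is int; y is float

int, float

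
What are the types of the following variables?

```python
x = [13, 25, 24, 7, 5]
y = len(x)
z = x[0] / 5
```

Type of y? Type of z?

len() returns int; int / int returns float

int, float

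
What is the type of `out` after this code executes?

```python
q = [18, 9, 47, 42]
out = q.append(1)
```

list.append() returns None (mutates in place)

NoneType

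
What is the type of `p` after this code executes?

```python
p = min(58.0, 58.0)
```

min() of floats returns float

float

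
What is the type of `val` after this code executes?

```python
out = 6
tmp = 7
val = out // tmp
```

int // int returns int (6 // 7 = 0)

int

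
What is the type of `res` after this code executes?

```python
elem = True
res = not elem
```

'not' always returns bool

bool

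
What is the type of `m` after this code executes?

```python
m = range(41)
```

range() returns a range object

range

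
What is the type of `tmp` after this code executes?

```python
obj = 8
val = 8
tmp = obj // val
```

int // int returns int (8 // 8 = 1)

int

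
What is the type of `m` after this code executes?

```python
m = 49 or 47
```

'or' returns the first truthy value (49, which is int)

int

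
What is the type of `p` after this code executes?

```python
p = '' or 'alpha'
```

'or' returns first truthy value ('alpha', which is str)

str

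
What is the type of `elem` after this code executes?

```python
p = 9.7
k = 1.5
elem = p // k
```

float // float returns float (floor division preserves float type)

float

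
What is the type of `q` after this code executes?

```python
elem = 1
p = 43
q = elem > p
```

Comparison operators return bool

bool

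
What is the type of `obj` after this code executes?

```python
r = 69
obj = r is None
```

'is' comparison returns bool

bool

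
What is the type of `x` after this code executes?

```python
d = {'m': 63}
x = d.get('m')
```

dict.get() returns the value (int) when key is found

int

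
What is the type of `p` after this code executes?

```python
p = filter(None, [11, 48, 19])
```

filter() returns a filter iterator object

filter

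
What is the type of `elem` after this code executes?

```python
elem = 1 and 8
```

'and' returns the last value when all truthy (8, which is int)

int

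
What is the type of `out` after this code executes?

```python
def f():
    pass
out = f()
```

A function with no return statement returns None

NoneType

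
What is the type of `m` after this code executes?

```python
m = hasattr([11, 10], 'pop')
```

hasattr() returns bool

bool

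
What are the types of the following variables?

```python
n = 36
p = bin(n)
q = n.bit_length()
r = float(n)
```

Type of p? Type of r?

bin() returns str; float() returns float

str, float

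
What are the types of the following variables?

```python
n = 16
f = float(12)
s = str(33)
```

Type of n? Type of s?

n is int; s is str

int, str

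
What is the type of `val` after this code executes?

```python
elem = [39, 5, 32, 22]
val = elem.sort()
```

list.sort() returns None (sorts in place)

NoneType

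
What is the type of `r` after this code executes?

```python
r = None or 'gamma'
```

'or' with None returns the other value ('gamma', str)

str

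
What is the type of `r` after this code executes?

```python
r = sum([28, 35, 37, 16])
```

sum() of ints returns int

int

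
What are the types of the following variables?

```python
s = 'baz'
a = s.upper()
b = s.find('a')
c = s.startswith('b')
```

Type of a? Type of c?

str.upper() returns str; str.startswith() returns bool

str, bool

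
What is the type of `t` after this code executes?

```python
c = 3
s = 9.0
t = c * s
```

int * float returns float (3 * 9.0 = 27.0)

float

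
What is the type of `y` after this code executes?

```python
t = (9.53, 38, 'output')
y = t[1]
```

Index 1 of tuple is 38 which is int

int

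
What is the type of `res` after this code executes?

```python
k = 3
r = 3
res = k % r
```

int % int returns int (3 % 3 = 0)

int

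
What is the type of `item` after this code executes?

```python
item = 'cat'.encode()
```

str.encode() returns bytes

bytes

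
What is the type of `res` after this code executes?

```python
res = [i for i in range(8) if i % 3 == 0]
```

A list comprehension [...] produces a list

list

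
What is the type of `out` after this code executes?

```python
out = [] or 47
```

'or' returns first truthy value (47, which is int)

int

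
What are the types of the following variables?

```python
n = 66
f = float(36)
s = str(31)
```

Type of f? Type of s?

f is float; s is str

float, str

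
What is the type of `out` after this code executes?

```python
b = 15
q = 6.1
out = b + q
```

int + float returns float (15 + 6.1 = 21.1)

float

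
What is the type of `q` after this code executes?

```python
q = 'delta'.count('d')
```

str.count() returns int

int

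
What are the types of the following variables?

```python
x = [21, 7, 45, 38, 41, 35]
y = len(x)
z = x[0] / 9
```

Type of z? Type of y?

int / int returns float; len() returns int

float, int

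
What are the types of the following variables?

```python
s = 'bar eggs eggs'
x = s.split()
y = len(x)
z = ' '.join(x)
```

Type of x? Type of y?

str.split() returns list; len() returns int

list, int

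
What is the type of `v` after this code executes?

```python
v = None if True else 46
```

Ternary: condition is True, if branch (None) taken → NoneType

NoneType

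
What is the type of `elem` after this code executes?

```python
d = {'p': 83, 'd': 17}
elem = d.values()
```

.values() returns a dict_values view object

dict_values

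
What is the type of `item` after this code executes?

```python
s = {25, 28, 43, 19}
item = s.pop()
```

Popping from a set of ints returns int

int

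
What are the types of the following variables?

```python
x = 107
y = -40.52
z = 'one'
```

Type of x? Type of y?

x is int; y is float

int, float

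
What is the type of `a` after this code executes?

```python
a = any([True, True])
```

any() returns bool

bool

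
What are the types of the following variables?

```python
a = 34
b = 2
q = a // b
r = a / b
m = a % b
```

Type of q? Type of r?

int // int returns int; int / int returns float

int, float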